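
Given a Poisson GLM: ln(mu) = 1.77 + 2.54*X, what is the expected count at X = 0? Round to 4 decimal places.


Linear predictor: eta = 1.77 + (2.54)(0) = 1.7700.
Expected count: mu = exp(1.7700) = 5.8709.

5.8709


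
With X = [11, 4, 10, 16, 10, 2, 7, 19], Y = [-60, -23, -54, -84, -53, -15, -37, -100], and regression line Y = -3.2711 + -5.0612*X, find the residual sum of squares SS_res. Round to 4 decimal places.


Predicted values from Y = -3.2711 + -5.0612*X.
Residuals: [-1.0557, 0.5159, -0.1169, 0.2503, 0.8831, -1.6065, 1.6995, -0.5661].
SSres = 8.0264.

8.0264


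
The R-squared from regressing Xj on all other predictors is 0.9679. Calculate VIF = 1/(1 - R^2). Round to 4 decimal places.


VIF = 1 / (1 - 0.9679).
= 1 / 0.0321 = 31.1526.

31.1526


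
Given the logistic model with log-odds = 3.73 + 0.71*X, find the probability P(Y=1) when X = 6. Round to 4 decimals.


z = 3.73 + 0.71 * 6 = 7.9900.
Sigmoid: P = 1 / (1 + exp(-7.9900)) = 0.9997.

0.9997


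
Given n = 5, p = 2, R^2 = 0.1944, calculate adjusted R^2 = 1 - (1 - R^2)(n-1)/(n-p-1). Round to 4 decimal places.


Adjusted R^2 = 1 - (1 - R^2) * (n-1)/(n-p-1).
(1 - R^2) = 0.8056.
(n-1)/(n-p-1) = 4/2.
(1 - R^2) * (n-1) = 0.8056 * 4 = 3.2224.
Divide by (n-p-1): 3.2224 / 2 = 1.6112.
Adj R^2 = 1 - 1.6112 = -0.6112.

-0.6112


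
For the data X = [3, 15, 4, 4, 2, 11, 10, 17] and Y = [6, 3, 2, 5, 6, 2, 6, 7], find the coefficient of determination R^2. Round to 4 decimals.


Fit the OLS line: b0 = 4.6688, b1 = -0.0053.
SSres = 27.8684.
SStot = 27.8750.
R^2 = 1 - 27.8684/27.8750 = 0.0002.

0.0002


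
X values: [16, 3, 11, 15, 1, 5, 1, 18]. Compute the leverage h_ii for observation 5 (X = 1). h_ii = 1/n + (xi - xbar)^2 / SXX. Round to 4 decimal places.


Mean of X: xbar = 8.7500.
SXX = 349.5000.
For X = 1: h = 1/8 + (1 - 8.7500)^2/349.5000 = 0.2969.

0.2969


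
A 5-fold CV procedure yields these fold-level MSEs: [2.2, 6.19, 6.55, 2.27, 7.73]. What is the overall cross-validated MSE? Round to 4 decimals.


Add all fold MSEs: 24.9400.
Divide by k = 5: 24.9400/5 = 4.9880.

4.9880


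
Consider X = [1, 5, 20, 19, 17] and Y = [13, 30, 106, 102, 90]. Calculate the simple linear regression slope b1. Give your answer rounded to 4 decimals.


First compute the means: xbar = 12.4000, ybar = 68.2000.
Then S_xx = sum((xi - xbar)^2) = 307.2000.
S_xy = sum((xi - xbar)(yi - ybar)) = 1522.6000.
b1 = S_xy / S_xx = 1522.6000 / 307.2000 = 4.9564.

4.9564


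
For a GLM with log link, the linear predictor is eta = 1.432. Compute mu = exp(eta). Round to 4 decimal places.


Apply the inverse link:
mu = e^1.432 = 4.1871.

4.1871


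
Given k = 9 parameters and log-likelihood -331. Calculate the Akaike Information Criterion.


AIC = 2*9 - 2*(-331).
= 18 + 662 = 680.

680


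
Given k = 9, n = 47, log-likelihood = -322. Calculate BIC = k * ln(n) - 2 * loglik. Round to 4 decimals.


Compute k*ln(n) = 9*ln(47) = 9*3.850148 = 34.651332.
Then -2*loglik = 644.
BIC = 34.651332 + 644 = 678.651332, which rounds to 678.6513.

678.6513


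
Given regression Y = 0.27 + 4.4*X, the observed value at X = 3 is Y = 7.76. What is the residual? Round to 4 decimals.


Fitted value at X = 3 is yhat = 0.27 + 4.4*3 = 13.4700.
Residual = 7.76 - 13.4700 = -5.7100.

-5.7100


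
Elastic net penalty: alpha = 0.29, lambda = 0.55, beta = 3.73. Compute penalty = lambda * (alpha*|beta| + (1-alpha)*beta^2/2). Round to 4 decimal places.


alpha * |beta| = 0.29 * 3.73 = 1.0817.
(1-alpha) * beta^2/2 = 0.71 * 13.9129/2 = 4.9391.
Total = 0.55 * (1.0817 + 4.9391) = 3.3114.

3.3114


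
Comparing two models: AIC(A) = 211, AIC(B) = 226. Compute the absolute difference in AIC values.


|AIC_A - AIC_B| = |211 - 226| = 15.
Model A is preferred (lower AIC).

15


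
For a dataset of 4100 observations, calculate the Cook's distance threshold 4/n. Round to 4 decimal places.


Cook's distance cutoff = 4/n = 4/4100.
= 0.0010.

0.0010


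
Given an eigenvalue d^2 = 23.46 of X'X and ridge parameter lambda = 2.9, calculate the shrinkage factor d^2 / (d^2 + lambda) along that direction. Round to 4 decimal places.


d^2 + lambda = 23.46 + 2.9 = 26.3600.
Shrinkage factor = 23.46/26.3600 = 0.8900.

0.8900


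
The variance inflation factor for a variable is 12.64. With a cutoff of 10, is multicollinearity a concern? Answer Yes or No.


Check: VIF = 12.64 vs threshold = 10.
Since 12.64 >= 10, the answer is Yes.

Yes


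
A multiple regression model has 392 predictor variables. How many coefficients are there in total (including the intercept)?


Each predictor gets one coefficient, plus one intercept.
Total parameters = 392 + 1 = 393.

393


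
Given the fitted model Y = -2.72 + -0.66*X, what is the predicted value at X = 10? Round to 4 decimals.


Substitute X = 10 into the equation:
Y = -2.72 + -0.66 * 10 = -2.72 + -6.6000 = -9.3200.

-9.3200


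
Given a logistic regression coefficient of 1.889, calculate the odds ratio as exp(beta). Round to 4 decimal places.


The odds ratio is computed as:
OR = e^(1.889) = 6.6128.

6.6128


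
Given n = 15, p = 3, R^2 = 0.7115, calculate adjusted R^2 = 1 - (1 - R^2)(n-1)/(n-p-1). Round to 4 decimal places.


Using the formula:
(1 - 0.7115) = 0.2885.
Multiply by 14/11: 0.2885 * 14 = 4.0390, then 4.0390 / 11 = 0.3672.
Adj R^2 = 1 - 0.3672 = 0.6328.

0.6328


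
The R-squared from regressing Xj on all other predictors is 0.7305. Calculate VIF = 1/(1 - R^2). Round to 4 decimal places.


Using VIF = 1/(1 - R^2_j):
1 - 0.7305 = 0.2695.
VIF = 3.7106.

3.7106


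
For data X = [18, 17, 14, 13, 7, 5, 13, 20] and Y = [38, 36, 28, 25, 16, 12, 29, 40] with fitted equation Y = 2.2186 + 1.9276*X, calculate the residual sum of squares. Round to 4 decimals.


Predicted values from Y = 2.2186 + 1.9276*X.
Residuals: [1.0846, 1.0122, -1.2050, -2.2774, 0.2882, 0.1434, 1.7226, -0.7706].
SSres = 12.5043.

12.5043


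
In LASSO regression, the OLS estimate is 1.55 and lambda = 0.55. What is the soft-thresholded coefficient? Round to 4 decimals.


|beta_OLS| = 1.55.
lambda = 0.55.
Since |beta| > lambda, coefficient = sign(beta)*(|beta| - lambda) = 1.0000.
Result = 1.0000.

1.0000


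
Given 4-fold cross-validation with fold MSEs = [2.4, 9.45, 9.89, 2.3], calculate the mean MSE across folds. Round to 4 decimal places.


Total MSE across folds = 24.0400.
CV-MSE = 24.0400/4 = 6.0100.

6.0100


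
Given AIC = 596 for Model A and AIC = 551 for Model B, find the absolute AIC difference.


|AIC_A - AIC_B| = |596 - 551| = 45.
Model B is preferred (lower AIC).

45


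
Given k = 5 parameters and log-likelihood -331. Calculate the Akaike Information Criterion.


AIC = 2k - 2*loglik = 2(5) - 2(-331).
= 10 + 662 = 672.

672


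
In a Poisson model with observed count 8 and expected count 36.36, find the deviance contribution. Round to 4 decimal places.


Compute y*ln(y/mu) = 8*ln(8/36.36) = 8*-1.514028 = -12.112224.
y - mu = -28.36.
D = 2*(-12.112224 - (-28.36)) = 32.495552, which rounds to 32.4956.

32.4956


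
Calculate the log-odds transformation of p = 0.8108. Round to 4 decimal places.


Compute the odds: 0.8108/0.1892 = 4.2854.
Take the natural log: ln(4.2854) = 1.4552.

1.4552


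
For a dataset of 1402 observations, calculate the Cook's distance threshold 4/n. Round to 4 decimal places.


Cook's distance cutoff = 4/n = 4/1402.
= 0.0029.

0.0029


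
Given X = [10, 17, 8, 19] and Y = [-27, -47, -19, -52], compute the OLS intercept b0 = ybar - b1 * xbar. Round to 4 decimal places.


The slope is b1 = -2.9588.
Sample means are xbar = 13.5000 and ybar = -36.2500.
Intercept: b0 = -36.2500 - (-2.9588)(13.5000) = 3.6941.

3.6941


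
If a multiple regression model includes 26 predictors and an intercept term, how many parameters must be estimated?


Including the intercept, the model has 26 predictor coefficients + 1 intercept.
Total = 27.

27


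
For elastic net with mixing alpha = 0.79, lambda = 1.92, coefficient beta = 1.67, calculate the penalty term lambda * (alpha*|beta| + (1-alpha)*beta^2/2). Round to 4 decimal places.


alpha * |beta| = 0.79 * 1.67 = 1.3193.
(1-alpha) * beta^2/2 = 0.21 * 2.7889/2 = 0.2928.
Total = 1.92 * (1.3193 + 0.2928) = 3.0953.

3.0953


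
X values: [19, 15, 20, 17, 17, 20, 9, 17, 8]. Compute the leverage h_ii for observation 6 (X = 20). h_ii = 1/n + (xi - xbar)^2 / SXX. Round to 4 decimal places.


n = 9, xbar = 15.7778.
SXX = sum((xi - xbar)^2) = 157.5556.
h = 1/9 + (20 - 15.7778)^2 / 157.5556 = 0.2243.

0.2243


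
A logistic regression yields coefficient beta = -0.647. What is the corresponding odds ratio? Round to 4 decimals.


The odds ratio is computed as:
OR = e^(-0.647) = 0.5236.

0.5236


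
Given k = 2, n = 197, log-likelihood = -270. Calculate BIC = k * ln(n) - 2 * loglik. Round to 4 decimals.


k * ln(n) = 2 * ln(197) = 2 * 5.283204 = 10.566408.
-2 * loglik = -2 * (-270) = 540.
BIC = 10.566408 + 540 = 550.566408, which rounds to 550.5664.

550.5664


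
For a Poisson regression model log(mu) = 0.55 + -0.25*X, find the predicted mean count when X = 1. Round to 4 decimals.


Linear predictor: eta = 0.55 + (-0.25)(1) = 0.3000.
Expected count: mu = exp(0.3000) = 1.3499.

1.3499


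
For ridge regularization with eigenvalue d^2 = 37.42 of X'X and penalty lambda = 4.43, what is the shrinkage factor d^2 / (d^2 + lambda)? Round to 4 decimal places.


Compute the denominator: 37.42 + 4.43 = 41.8500.
Shrinkage factor = 37.42 / 41.8500 = 0.8941.

0.8941


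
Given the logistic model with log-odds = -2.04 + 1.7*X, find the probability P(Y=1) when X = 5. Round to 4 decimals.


Compute z = -2.04 + (1.7)(5) = 6.4600.
exp(-z) = 0.0016.
P = 1/(1 + 0.0016) = 0.9984.

0.9984


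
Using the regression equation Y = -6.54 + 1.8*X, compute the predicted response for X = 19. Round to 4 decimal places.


Predicted value:
Y = -6.54 + (1.8)(19) = -6.54 + 34.2000 = 27.6600.

27.6600


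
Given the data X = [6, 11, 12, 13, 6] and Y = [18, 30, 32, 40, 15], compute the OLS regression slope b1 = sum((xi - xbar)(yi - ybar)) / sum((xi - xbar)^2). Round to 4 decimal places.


First compute the means: xbar = 9.6000, ybar = 27.0000.
Then S_xx = sum((xi - xbar)^2) = 45.2000.
S_xy = sum((xi - xbar)(yi - ybar)) = 136.0000.
b1 = S_xy / S_xx = 136.0000 / 45.2000 = 3.0088.

3.0088


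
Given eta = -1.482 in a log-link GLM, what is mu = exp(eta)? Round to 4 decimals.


The inverse log link gives:
mu = exp(-1.482) = 0.2272.

0.2272


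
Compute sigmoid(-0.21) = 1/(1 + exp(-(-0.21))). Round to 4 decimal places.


First, exp(0.2100) = 1.2337.
Then sigma(z) = 1/(1 + 1.2337) = 0.4477.

0.4477


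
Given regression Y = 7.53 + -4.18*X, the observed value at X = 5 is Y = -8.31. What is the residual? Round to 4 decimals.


Fitted value at X = 5 is yhat = 7.53 + -4.18*5 = -13.3700.
Residual = -8.31 - -13.3700 = 5.0600.

5.0600


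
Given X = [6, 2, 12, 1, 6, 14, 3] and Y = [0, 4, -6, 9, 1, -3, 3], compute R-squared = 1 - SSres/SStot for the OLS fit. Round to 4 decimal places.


The fitted line is Y = 6.7075 + -0.8853*X.
SSres = 25.7476, SStot = 142.8571.
R^2 = 1 - SSres/SStot = 0.8198.

0.8198


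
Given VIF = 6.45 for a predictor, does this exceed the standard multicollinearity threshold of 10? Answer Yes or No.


Check: VIF = 6.45 vs threshold = 10.
Since 6.45 < 10, the answer is No.

No


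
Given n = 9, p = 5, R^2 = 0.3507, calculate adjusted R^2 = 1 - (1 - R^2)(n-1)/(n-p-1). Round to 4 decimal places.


Using the formula:
(1 - 0.3507) = 0.6493.
Multiply by 8/3: 0.6493 * 8 = 5.1944, then 5.1944 / 3 = 1.7315.
Adj R^2 = 1 - 1.7315 = -0.7315.

-0.7315


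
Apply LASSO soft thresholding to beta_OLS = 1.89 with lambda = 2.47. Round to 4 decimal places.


|beta_OLS| = 1.89.
lambda = 2.47.
Since |beta| <= lambda, the coefficient is set to 0.
Result = 0.0000.

0.0000


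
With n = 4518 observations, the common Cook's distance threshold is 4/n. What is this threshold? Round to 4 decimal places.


The threshold is 4/n.
4/4518 = 0.0009.

0.0009


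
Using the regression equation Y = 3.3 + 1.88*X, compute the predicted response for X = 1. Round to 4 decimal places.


Plug X = 1 into Y = 3.3 + 1.88*X:
Y = 3.3 + 1.8800 = 5.1800.

5.1800


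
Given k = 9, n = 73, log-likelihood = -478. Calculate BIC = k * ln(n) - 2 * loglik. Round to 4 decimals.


k * ln(n) = 9 * ln(73) = 9 * 4.290459 = 38.614131.
-2 * loglik = -2 * (-478) = 956.
BIC = 38.614131 + 956 = 994.614131, which rounds to 994.6141.

994.6141


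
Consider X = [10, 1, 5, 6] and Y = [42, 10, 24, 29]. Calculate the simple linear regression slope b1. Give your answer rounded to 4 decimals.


Calculate xbar = 5.5000, ybar = 26.2500.
S_xx = 41.0000, S_xy = 146.5000.
Using b1 = S_xy / S_xx = 146.5000 / 41.0000, we get b1 = 3.5732.

3.5732


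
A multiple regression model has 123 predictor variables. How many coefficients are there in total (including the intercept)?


Including the intercept, the model has 123 predictor coefficients + 1 intercept.
Total = 124.

124


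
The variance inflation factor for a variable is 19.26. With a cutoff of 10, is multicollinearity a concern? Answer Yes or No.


Compare VIF = 19.26 to the threshold of 10.
19.26 >= 10, so the answer is Yes.

Yes


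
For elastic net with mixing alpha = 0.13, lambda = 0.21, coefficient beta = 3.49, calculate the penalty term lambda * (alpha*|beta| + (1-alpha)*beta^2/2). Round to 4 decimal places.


Compute:
L1 = 0.13 * 3.49 = 0.4537.
L2 = 0.87 * 3.49^2 / 2 = 5.2983.
Penalty = 0.21 * (0.4537 + 5.2983) = 1.2079.

1.2079


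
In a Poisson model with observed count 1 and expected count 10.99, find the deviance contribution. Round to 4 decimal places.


Compute y*ln(y/mu) = 1*ln(1/10.99) = 1*-2.396986 = -2.396986.
y - mu = -9.99.
D = 2*(-2.396986 - (-9.99)) = 15.186028, which rounds to 15.1860.

15.1860


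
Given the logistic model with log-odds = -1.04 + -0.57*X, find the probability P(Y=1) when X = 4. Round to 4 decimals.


Compute z = -1.04 + (-0.57)(4) = -3.3200.
exp(-z) = 27.6604.
P = 1/(1 + 27.6604) = 0.0349.

0.0349


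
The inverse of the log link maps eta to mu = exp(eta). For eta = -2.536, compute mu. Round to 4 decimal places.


mu = exp(eta) = exp(-2.536).
= 0.0792.

0.0792


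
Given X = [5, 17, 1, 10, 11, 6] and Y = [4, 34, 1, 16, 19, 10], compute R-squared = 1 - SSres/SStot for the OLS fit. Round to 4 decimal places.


Fit the OLS line: b0 = -3.5966, b1 = 2.1116.
SSres = 21.3991.
SStot = 714.0000.
R^2 = 1 - 21.3991/714.0000 = 0.9700.

0.9700


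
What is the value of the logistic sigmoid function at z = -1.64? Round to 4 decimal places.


Compute exp(1.6400) = 5.1552.
Sigmoid = 1 / (1 + 5.1552) = 1 / 6.1552 = 0.1625.

0.1625


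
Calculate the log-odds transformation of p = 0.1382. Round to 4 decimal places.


The odds are p/(1-p) = 0.1382 / 0.8618 = 0.1604.
logit(p) = ln(0.1604) = -1.8303.

-1.8303


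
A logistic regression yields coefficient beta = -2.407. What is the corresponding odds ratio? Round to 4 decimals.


Odds ratio = exp(beta) = exp(-2.407).
= 0.0901.

0.0901


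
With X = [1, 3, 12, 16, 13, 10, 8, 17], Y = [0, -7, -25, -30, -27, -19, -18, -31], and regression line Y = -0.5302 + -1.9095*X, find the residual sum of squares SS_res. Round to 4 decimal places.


Compute predicted values, then residuals = yi - yhat_i.
Residuals: [2.4397, -0.7413, -1.5558, 1.0822, -1.6463, 0.6252, -2.1938, 1.9917].
SSres = sum(residual^2) = 21.9741.

21.9741


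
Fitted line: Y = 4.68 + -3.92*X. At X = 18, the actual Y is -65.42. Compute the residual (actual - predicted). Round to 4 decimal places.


Predicted = 4.68 + -3.92 * 18 = -65.8800.
Residual = -65.42 - -65.8800 = 0.4600.

0.4600


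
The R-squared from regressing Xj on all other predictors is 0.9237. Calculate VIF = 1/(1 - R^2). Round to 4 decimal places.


Denominator: 1 - 0.9237 = 0.0763.
VIF = 1 / 0.0763 = 13.1062.

13.1062


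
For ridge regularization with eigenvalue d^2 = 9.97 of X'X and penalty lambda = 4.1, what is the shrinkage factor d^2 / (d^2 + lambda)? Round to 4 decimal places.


Compute the denominator: 9.97 + 4.1 = 14.0700.
Shrinkage factor = 9.97 / 14.0700 = 0.7086.

0.7086


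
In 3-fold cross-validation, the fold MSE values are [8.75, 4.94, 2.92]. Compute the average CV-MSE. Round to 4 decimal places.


Total MSE across folds = 16.6100.
CV-MSE = 16.6100/3 = 5.5367.

5.5367


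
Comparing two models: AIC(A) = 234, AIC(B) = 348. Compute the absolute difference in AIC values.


Compute |234 - 348| = 114.
Model A has the smaller AIC.

114


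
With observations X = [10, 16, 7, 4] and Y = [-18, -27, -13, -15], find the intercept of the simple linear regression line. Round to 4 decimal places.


The slope is b1 = -1.1143.
Sample means are xbar = 9.2500 and ybar = -18.2500.
Intercept: b0 = -18.2500 - (-1.1143)(9.2500) = -7.9429.

-7.9429


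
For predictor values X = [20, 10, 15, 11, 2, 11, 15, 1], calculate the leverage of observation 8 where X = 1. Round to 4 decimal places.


n = 8, xbar = 10.6250.
SXX = sum((xi - xbar)^2) = 293.8750.
h = 1/8 + (1 - 10.6250)^2 / 293.8750 = 0.4402.

0.4402


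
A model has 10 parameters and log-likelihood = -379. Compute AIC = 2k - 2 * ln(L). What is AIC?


Compute:
2k = 2*10 = 20.
-2*loglik = -2*(-379) = 758.
AIC = 20 + 758 = 778.

778


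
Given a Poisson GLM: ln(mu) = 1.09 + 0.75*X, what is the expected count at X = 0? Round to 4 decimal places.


eta = 1.09 + 0.75 * 0 = 1.0900.
mu = exp(1.0900) = 2.9743.

2.9743


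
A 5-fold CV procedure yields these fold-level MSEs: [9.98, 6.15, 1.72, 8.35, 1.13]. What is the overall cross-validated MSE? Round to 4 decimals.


Total MSE across folds = 27.3300.
CV-MSE = 27.3300/5 = 5.4660.

5.4660


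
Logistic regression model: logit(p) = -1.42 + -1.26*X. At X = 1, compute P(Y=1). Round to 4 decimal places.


Compute z = -1.42 + (-1.26)(1) = -2.6800.
exp(-z) = 14.5851.
P = 1/(1 + 14.5851) = 0.0642.

0.0642


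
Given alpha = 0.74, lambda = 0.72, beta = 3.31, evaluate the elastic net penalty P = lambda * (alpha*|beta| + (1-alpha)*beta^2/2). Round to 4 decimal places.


alpha * |beta| = 0.74 * 3.31 = 2.4494.
(1-alpha) * beta^2/2 = 0.26 * 10.9561/2 = 1.4243.
Total = 0.72 * (2.4494 + 1.4243) = 2.7891.

2.7891


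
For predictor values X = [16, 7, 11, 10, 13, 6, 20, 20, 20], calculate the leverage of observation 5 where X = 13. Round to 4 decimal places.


Mean of X: xbar = 13.6667.
SXX = 250.0000.
For X = 13: h = 1/9 + (13 - 13.6667)^2/250.0000 = 0.1129.

0.1129


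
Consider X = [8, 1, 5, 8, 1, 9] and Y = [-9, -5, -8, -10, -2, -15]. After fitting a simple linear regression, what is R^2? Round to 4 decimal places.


Fit the OLS line: b0 = -2.2347, b1 = -1.1122.
SSres = 18.0102.
SStot = 98.8333.
R^2 = 1 - 18.0102/98.8333 = 0.8178.

0.8178


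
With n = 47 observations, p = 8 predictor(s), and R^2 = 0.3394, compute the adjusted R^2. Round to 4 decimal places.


Adjusted R^2 = 1 - (1 - R^2) * (n-1)/(n-p-1).
(1 - R^2) = 0.6606.
(n-1)/(n-p-1) = 46/38.
(1 - R^2) * (n-1) = 0.6606 * 46 = 30.3876.
Divide by (n-p-1): 30.3876 / 38 = 0.7997.
Adj R^2 = 1 - 0.7997 = 0.2003.

0.2003


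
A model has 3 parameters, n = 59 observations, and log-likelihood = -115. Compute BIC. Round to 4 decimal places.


ln(59) = 4.077537.
k * ln(n) = 3 * 4.077537 = 12.232611.
-2L = 230.
BIC = 12.232611 + 230 = 242.232611, which rounds to 242.2326.

242.2326


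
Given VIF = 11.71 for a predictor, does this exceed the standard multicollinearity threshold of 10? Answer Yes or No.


Compare VIF = 11.71 to the threshold of 10.
11.71 >= 10, so the answer is Yes.

Yes


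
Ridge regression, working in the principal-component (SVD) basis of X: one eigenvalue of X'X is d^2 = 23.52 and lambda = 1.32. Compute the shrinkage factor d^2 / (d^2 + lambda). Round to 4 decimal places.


d^2 + lambda = 23.52 + 1.32 = 24.8400.
Shrinkage factor = 23.52/24.8400 = 0.9469.

0.9469


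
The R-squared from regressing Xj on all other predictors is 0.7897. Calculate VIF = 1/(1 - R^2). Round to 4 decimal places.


VIF = 1 / (1 - 0.7897).
= 1 / 0.2103 = 4.7551.

4.7551


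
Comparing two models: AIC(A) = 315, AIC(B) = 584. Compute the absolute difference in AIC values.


Compute |315 - 584| = 269.
Model A has the smaller AIC.

269


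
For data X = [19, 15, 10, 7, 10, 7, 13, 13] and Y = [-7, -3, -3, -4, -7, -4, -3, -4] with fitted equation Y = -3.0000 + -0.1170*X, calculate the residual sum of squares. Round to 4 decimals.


Compute predicted values, then residuals = yi - yhat_i.
Residuals: [-1.7770, 1.7550, 1.1700, -0.1810, -2.8300, -0.1810, 1.5210, 0.5210].
SSres = sum(residual^2) = 18.2660.

18.2660


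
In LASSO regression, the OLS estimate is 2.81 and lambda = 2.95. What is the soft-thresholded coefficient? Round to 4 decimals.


Check: |2.81| = 2.81 vs lambda = 2.95.
Since |beta| <= lambda, the coefficient is set to 0.
Soft-thresholded coefficient = 0.0000.

0.0000


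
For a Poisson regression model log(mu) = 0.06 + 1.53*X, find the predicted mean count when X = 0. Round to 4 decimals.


Compute eta = 0.06 + 1.53 * 0 = 0.0600.
Apply inverse link: mu = e^0.0600 = 1.0618.

1.0618


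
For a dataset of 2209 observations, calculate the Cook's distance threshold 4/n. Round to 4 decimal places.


Cook's distance cutoff = 4/n = 4/2209.
= 0.0018.

0.0018


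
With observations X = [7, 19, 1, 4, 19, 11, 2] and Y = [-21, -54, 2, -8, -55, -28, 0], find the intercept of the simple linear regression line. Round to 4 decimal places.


The slope is b1 = -3.1214.
Sample means are xbar = 9.0000 and ybar = -23.4286.
Intercept: b0 = -23.4286 - (-3.1214)(9.0000) = 4.6639.

4.6639


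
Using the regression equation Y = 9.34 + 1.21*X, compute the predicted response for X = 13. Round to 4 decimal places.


Plug X = 13 into Y = 9.34 + 1.21*X:
Y = 9.34 + 15.7300 = 25.0700.

25.0700


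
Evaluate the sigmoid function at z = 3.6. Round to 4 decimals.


Compute exp(-3.6000) = 0.0273.
Sigmoid = 1 / (1 + 0.0273) = 1 / 1.0273 = 0.9734.

0.9734


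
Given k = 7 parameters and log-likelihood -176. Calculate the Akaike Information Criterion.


AIC = 2k - 2*loglik = 2(7) - 2(-176).
= 14 + 352 = 366.

366


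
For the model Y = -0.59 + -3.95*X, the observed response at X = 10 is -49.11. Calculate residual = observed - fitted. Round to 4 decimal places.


Compute yhat = -0.59 + (-3.95)(10) = -40.0900.
Residual = actual - predicted = -49.11 - -40.0900 = -9.0200.

-9.0200


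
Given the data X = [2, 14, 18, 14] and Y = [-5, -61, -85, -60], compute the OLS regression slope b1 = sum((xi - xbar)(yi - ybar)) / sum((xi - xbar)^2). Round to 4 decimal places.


Calculate xbar = 12.0000, ybar = -52.7500.
S_xx = 144.0000, S_xy = -702.0000.
Using b1 = S_xy / S_xx = -702.0000 / 144.0000, we get b1 = -4.8750.

-4.8750


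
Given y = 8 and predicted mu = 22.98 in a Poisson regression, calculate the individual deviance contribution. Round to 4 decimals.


y/mu = 8/22.98 = 0.348129 (approx.), and ln(8/22.98) = -1.055183.
y * ln(y/mu) = 8 * -1.055183 = -8.441464.
y - mu = -14.98.
D = 2 * (-8.441464 - -14.98) = 13.077072, which rounds to 13.0771.

13.0771


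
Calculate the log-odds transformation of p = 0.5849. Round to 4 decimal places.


Compute the odds: 0.5849/0.4151 = 1.4091.
Take the natural log: ln(1.4091) = 0.3429.

0.3429


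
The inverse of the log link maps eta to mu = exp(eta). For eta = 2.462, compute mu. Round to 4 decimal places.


mu = exp(eta) = exp(2.462).
= 11.7282.

11.7282


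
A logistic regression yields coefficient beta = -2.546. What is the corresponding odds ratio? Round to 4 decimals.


exp(-2.546) = 0.0784.
So the odds ratio is 0.0784.

0.0784


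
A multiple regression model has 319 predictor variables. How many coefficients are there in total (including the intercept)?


Each predictor gets one coefficient, plus one intercept.
Total parameters = 319 + 1 = 320.

320


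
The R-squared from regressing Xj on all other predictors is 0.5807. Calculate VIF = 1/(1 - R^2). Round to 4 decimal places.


VIF = 1 / (1 - 0.5807).
= 1 / 0.4193 = 2.3849.

2.3849


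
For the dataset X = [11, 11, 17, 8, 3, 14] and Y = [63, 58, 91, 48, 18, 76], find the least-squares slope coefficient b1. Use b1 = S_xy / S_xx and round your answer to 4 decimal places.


The sample means are xbar = 10.6667 and ybar = 59.0000.
Compute S_xx = 117.3333 and S_xy = 604.0000.
Slope b1 = S_xy / S_xx = 604.0000 / 117.3333 = 5.1477.

5.1477


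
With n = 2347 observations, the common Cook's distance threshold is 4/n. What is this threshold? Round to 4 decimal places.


Using the rule of thumb:
Threshold = 4 / 2347 = 0.0017.

0.0017


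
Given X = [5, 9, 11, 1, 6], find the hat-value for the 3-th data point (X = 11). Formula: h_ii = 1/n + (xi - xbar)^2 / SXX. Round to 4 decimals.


n = 5, xbar = 6.4000.
SXX = sum((xi - xbar)^2) = 59.2000.
h = 1/5 + (11 - 6.4000)^2 / 59.2000 = 0.5574.

0.5574


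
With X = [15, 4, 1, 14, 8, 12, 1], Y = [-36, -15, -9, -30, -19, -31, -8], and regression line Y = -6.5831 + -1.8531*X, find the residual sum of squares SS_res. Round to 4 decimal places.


Compute predicted values, then residuals = yi - yhat_i.
Residuals: [-1.6204, -1.0045, -0.5638, 2.5265, 2.4079, -2.1797, 0.4362].
SSres = sum(residual^2) = 21.0751.

21.0751


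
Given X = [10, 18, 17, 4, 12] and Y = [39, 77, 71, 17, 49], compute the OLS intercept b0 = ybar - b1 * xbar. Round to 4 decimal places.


First find the slope: b1 = 4.2888.
Means: xbar = 12.2000, ybar = 50.6000.
b0 = ybar - b1 * xbar = 50.6000 - 4.2888 * 12.2000 = -1.7236.

-1.7236


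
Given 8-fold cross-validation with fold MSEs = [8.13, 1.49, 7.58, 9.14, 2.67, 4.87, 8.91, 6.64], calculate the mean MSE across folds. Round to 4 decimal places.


Sum of fold MSEs = 49.4300.
Average = 49.4300 / 8 = 6.1788.

6.1788


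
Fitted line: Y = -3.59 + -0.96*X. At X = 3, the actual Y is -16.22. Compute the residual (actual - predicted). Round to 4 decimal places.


Predicted = -3.59 + -0.96 * 3 = -6.4700.
Residual = -16.22 - -6.4700 = -9.7500.

-9.7500


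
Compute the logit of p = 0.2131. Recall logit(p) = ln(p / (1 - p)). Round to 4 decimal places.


1 - p = 0.7869.
p/(1-p) = 0.2708.
logit = ln(0.2708) = -1.3063.

-1.3063


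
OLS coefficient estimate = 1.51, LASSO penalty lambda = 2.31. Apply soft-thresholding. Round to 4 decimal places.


Absolute value: |1.51| = 1.51.
Compare to lambda = 2.31.
Since |beta| <= lambda, the coefficient is set to 0.

0.0000


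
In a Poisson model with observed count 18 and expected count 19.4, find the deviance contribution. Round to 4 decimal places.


y/mu = 18/19.4 = 0.927835 (approx.), and ln(18/19.4) = -0.074901.
y * ln(y/mu) = 18 * -0.074901 = -1.348218.
y - mu = -1.4.
D = 2 * (-1.348218 - -1.4) = 0.103564, which rounds to 0.1036.

0.1036


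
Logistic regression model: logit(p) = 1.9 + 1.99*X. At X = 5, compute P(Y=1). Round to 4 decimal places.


z = 1.9 + 1.99 * 5 = 11.8500.
Sigmoid: P = 1 / (1 + exp(-11.8500)) = 1.0000.

1.0000


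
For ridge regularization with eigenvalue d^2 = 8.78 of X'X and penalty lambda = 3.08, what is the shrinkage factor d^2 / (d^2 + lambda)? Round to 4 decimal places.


Compute the denominator: 8.78 + 3.08 = 11.8600.
Shrinkage factor = 8.78 / 11.8600 = 0.7403.

0.7403


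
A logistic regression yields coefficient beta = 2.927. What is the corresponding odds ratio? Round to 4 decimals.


The odds ratio is computed as:
OR = e^(2.927) = 18.6715.

18.6715


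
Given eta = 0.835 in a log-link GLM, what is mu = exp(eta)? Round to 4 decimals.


The inverse log link gives:
mu = exp(0.835) = 2.3048.

2.3048


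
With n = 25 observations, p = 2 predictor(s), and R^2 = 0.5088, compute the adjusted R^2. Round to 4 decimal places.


Plug in: Adj R^2 = 1 - (1 - 0.5088) * 24/22.
= 1 - 0.4912 * 24/22
= 1 - 11.7888 / 22
= 1 - 0.5359 = 0.4641.

0.4641


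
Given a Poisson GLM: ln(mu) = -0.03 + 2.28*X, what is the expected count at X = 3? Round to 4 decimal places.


Compute eta = -0.03 + 2.28 * 3 = 6.8100.
Apply inverse link: mu = e^6.8100 = 906.8708.

906.8708


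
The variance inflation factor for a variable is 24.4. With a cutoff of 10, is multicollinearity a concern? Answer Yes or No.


The threshold is 10.
VIF = 24.4 is >= 10.
Multicollinearity indication: Yes.

Yes


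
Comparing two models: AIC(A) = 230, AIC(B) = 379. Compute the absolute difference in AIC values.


|AIC_A - AIC_B| = |230 - 379| = 149.
Model A is preferred (lower AIC).

149


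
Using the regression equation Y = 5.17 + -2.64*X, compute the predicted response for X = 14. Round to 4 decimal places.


Predicted value:
Y = 5.17 + (-2.64)(14) = 5.17 + -36.9600 = -31.7900.

-31.7900


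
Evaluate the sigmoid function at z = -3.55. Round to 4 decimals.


exp(3.5500) = 34.8133.
1 + exp(-z) = 35.8133.
sigmoid = 1/35.8133 = 0.0279.

0.0279


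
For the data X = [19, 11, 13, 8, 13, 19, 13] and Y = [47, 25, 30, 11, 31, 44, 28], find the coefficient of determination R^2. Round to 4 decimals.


Fit the OLS line: b0 = -9.5015, b1 = 2.9428.
SSres = 27.1100.
SStot = 870.8571.
R^2 = 1 - 27.1100/870.8571 = 0.9689.

0.9689


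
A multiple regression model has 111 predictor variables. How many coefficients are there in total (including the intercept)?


Including the intercept, the model has 111 predictor coefficients + 1 intercept.
Total = 112.

112


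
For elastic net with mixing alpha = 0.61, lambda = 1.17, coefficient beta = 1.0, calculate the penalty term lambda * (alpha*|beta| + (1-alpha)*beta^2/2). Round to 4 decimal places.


Compute:
L1 = 0.61 * 1.0 = 0.6100.
L2 = 0.39 * 1.0^2 / 2 = 0.1950.
Penalty = 1.17 * (0.6100 + 0.1950) = 0.9419.

0.9419


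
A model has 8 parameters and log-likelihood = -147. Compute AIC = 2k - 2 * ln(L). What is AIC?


Compute:
2k = 2*8 = 16.
-2*loglik = -2*(-147) = 294.
AIC = 16 + 294 = 310.

310


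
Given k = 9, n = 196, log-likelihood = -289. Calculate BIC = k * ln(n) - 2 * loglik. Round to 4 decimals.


k * ln(n) = 9 * ln(196) = 9 * 5.278115 = 47.503035.
-2 * loglik = -2 * (-289) = 578.
BIC = 47.503035 + 578 = 625.503035, which rounds to 625.5030.

625.5030


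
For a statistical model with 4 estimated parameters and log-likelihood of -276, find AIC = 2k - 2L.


AIC = 2*4 - 2*(-276).
= 8 + 552 = 560.

560


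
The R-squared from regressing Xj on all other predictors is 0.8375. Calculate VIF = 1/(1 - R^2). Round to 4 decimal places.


VIF = 1 / (1 - 0.8375).
= 1 / 0.1625 = 6.1538.

6.1538


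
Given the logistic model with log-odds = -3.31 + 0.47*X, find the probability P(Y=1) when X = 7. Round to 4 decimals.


z = -3.31 + 0.47 * 7 = -0.0200.
Sigmoid: P = 1 / (1 + exp(0.0200)) = 0.4950.

0.4950


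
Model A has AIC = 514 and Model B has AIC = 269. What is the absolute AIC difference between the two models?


Absolute difference = |514 - 269| = 245.
The model with lower AIC (B) is preferred.

245


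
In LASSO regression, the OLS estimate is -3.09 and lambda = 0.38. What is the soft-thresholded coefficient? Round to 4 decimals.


|beta_OLS| = 3.09.
lambda = 0.38.
Since |beta| > lambda, coefficient = sign(beta)*(|beta| - lambda) = -2.7100.
Result = -2.7100.

-2.7100


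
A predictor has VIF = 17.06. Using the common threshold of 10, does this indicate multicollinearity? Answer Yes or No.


The threshold is 10.
VIF = 17.06 is >= 10.
Multicollinearity indication: Yes.

Yes


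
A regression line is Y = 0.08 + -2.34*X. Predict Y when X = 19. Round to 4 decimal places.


Predicted value:
Y = 0.08 + (-2.34)(19) = 0.08 + -44.4600 = -44.3800.

-44.3800


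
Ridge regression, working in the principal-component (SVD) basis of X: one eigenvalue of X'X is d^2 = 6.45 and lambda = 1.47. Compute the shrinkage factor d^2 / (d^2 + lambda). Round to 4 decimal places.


d^2 + lambda = 6.45 + 1.47 = 7.9200.
Shrinkage factor = 6.45/7.9200 = 0.8144.

0.8144


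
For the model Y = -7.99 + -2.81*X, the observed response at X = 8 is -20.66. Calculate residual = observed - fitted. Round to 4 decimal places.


Fitted value at X = 8 is yhat = -7.99 + -2.81*8 = -30.4700.
Residual = -20.66 - -30.4700 = 9.8100.

9.8100


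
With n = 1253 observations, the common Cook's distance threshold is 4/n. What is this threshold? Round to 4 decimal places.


Cook's distance cutoff = 4/n = 4/1253.
= 0.0032.

0.0032


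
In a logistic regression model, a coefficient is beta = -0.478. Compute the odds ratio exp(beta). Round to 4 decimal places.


Odds ratio = exp(beta) = exp(-0.478).
= 0.6200.

0.6200


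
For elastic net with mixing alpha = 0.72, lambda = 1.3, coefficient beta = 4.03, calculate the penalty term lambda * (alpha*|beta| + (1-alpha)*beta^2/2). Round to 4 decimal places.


L1 component = 0.72 * |4.03| = 2.9016.
L2 component = 0.28 * 4.03^2 / 2 = 2.2737.
Penalty = 1.3 * (2.9016 + 2.2737) = 1.3 * 5.1753 = 6.7279.

6.7279


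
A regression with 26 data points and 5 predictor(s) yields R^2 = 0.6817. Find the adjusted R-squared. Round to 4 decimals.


Adjusted R^2 = 1 - (1 - R^2) * (n-1)/(n-p-1).
(1 - R^2) = 0.3183.
(n-1)/(n-p-1) = 25/20.
(1 - R^2) * (n-1) = 0.3183 * 25 = 7.9575.
Divide by (n-p-1): 7.9575 / 20 = 0.3979.
Adj R^2 = 1 - 0.3979 = 0.6021.

0.6021


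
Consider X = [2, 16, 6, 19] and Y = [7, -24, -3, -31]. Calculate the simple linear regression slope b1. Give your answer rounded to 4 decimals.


Calculate xbar = 10.7500, ybar = -12.7500.
S_xx = 194.7500, S_xy = -428.7500.
Using b1 = S_xy / S_xx = -428.7500 / 194.7500, we get b1 = -2.2015.

-2.2015


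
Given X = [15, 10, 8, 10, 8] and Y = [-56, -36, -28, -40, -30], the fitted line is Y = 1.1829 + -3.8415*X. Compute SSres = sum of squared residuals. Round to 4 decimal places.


Compute predicted values, then residuals = yi - yhat_i.
Residuals: [0.4396, 1.2321, 1.5491, -2.7679, -0.4509].
SSres = sum(residual^2) = 11.9756.

11.9756


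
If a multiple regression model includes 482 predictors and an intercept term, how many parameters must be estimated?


Each predictor gets one coefficient, plus one intercept.
Total parameters = 482 + 1 = 483.

483


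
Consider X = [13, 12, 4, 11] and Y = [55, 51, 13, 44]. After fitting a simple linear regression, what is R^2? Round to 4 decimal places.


The fitted line is Y = -5.8500 + 4.6600*X.
SSres = 2.9700, SStot = 1088.7500.
R^2 = 1 - SSres/SStot = 0.9973.

0.9973


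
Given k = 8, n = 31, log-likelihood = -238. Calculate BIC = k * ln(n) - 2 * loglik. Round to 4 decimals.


ln(31) = 3.433987.
k * ln(n) = 8 * 3.433987 = 27.471896.
-2L = 476.
BIC = 27.471896 + 476 = 503.471896, which rounds to 503.4719.

503.4719


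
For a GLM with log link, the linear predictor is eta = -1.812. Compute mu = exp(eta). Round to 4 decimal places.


Apply the inverse link:
mu = e^-1.812 = 0.1633.

0.1633


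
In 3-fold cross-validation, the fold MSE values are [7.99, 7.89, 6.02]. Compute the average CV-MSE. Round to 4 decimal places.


Sum of fold MSEs = 21.9000.
Average = 21.9000 / 3 = 7.3000.

7.3000


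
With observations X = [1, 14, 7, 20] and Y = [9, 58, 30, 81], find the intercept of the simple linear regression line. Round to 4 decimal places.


Compute b1 = 3.8146 from the OLS formula.
With xbar = 10.5000 and ybar = 44.5000, the intercept is:
b0 = 44.5000 - 3.8146 * 10.5000 = 4.4463.

4.4463


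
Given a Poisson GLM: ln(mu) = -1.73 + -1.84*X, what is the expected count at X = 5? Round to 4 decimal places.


Compute eta = -1.73 + -1.84 * 5 = -10.9300.
Apply inverse link: mu = e^-10.9300 = 0.0000.

0.0000


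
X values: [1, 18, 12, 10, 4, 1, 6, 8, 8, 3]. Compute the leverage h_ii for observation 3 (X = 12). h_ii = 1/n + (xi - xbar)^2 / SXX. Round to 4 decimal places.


Compute xbar = 7.1000 with n = 10 observations.
SXX = 254.9000.
Leverage = 1/10 + (12 - 7.1000)^2/254.9000 = 0.1942.

0.1942


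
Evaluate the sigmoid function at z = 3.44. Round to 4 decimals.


Compute exp(-3.4400) = 0.0321.
Sigmoid = 1 / (1 + 0.0321) = 1 / 1.0321 = 0.9689.

0.9689


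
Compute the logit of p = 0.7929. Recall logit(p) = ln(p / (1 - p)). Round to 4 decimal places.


Compute the odds: 0.7929/0.2071 = 3.8286.
Take the natural log: ln(3.8286) = 1.3425.

1.3425


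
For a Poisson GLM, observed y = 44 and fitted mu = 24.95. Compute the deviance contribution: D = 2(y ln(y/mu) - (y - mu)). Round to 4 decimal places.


y/mu = 44/24.95 = 1.763527 (approx.), and ln(44/24.95) = 0.567316.
y * ln(y/mu) = 44 * 0.567316 = 24.961904.
y - mu = 19.05.
D = 2 * (24.961904 - 19.05) = 11.823808, which rounds to 11.8238.

11.8238


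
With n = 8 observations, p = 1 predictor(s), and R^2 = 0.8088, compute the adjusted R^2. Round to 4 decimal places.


Plug in: Adj R^2 = 1 - (1 - 0.8088) * 7/6.
= 1 - 0.1912 * 7/6
= 1 - 1.3384 / 6
= 1 - 0.2231 = 0.7769.

0.7769


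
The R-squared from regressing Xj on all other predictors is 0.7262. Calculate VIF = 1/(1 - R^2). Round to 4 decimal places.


Using VIF = 1/(1 - R^2_j):
1 - 0.7262 = 0.2738.
VIF = 3.6523.

3.6523


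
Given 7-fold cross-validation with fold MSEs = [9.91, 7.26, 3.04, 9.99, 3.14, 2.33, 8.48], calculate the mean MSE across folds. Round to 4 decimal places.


Total MSE across folds = 44.1500.
CV-MSE = 44.1500/7 = 6.3071.

6.3071


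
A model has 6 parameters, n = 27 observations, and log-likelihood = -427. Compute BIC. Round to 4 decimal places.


Compute k*ln(n) = 6*ln(27) = 6*3.295837 = 19.775022.
Then -2*loglik = 854.
BIC = 19.775022 + 854 = 873.775022, which rounds to 873.7750.

873.7750


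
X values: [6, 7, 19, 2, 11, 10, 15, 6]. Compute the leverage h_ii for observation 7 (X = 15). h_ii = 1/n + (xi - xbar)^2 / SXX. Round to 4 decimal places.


n = 8, xbar = 9.5000.
SXX = sum((xi - xbar)^2) = 210.0000.
h = 1/8 + (15 - 9.5000)^2 / 210.0000 = 0.2690.

0.2690


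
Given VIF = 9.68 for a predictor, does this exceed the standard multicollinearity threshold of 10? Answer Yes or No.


Compare VIF = 9.68 to the threshold of 10.
9.68 < 10, so the answer is No.

No


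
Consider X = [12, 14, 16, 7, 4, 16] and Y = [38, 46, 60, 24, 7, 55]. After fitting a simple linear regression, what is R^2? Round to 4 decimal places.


After computing the OLS fit (b0=-7.3873, b1=3.9757):
SSres = 41.2605, SStot = 1993.3333.
R^2 = 1 - 41.2605/1993.3333 = 0.9793.

0.9793


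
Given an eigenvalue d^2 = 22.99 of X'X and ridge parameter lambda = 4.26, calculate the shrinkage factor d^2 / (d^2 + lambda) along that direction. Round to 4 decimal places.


Compute the denominator: 22.99 + 4.26 = 27.2500.
Shrinkage factor = 22.99 / 27.2500 = 0.8437.

0.8437


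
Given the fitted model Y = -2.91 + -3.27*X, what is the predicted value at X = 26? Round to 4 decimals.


Predicted value:
Y = -2.91 + (-3.27)(26) = -2.91 + -85.0200 = -87.9300.

-87.9300


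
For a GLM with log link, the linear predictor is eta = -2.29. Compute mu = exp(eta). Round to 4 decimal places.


The inverse log link gives:
mu = exp(-2.29) = 0.1013.

0.1013


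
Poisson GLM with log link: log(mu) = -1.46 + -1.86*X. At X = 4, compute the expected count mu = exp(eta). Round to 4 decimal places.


eta = -1.46 + -1.86 * 4 = -8.9000.
mu = exp(-8.9000) = 0.0001.

0.0001


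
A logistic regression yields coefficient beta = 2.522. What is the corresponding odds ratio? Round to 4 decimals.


Odds ratio = exp(beta) = exp(2.522).
= 12.4535.

12.4535


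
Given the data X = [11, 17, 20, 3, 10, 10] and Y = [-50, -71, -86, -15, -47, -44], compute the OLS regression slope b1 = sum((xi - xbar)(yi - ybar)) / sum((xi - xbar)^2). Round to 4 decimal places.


Calculate xbar = 11.8333, ybar = -52.1667.
S_xx = 178.8333, S_xy = -728.1667.
Using b1 = S_xy / S_xx = -728.1667 / 178.8333, we get b1 = -4.0718.

-4.0718
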